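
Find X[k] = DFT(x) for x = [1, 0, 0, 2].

X[k] = Σ(n=0 to 3) x[n] · ω_4^(nk)
where ω_4 = e^(-2πi/4)

Computing each X[k]:
X[0] = 3
X[1] = 1+2i
X[2] = -1
X[3] = 1-2i

X = [3, 1+2i, -1, 1-2i]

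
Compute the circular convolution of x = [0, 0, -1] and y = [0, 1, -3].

(x ⊛ y)[n] = Σ(m=0 to 2) x[m] · y[(n-m) mod 3]

Computing each output sample:
(x ⊛ y)[0] = -1
(x ⊛ y)[1] = 3
(x ⊛ y)[2] = 0

x ⊛ y = [-1, 3, 0]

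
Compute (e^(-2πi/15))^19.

Since ω_15^15 = 1, powers reduce modulo 15.
19 mod 15 = 4
So ω_15^19 = ω_15^4 = e^(-2πi·4/15)

ω_15^19 = ω_15^4 = -0.1045-0.9945i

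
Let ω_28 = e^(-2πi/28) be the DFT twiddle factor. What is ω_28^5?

ω_28^5 = e^(-2πi·5/28)
= cos(-2π·5/28) + i·sin(-2π·5/28)
= cos(-10π/28) + i·sin(-10π/28)

ω_28^5 = cos(-10π/28) + i·sin(-10π/28) = 0.4339-0.9010i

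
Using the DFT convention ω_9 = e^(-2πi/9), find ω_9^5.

ω_9^5 = e^(-2πi·5/9)
= cos(-2π·5/9) + i·sin(-2π·5/9)
= cos(-10π/9) + i·sin(-10π/9)

ω_9^5 = cos(-10π/9) + i·sin(-10π/9) = -0.9397+0.3420i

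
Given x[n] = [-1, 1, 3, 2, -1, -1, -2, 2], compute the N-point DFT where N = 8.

X[k] = Σ(n=0 to 7) x[n] · ω_8^(nk)
where ω_8 = e^(-2πi/8)

Computing each X[k]:
X[0] = 3
X[1] = 1.4142-6.4142i
X[2] = -3+4i
X[3] = -1.4142+3.5858i
X[4] = -5
X[5] = -1.4142-3.5858i
X[6] = -3-4i
X[7] = 1.4142+6.4142i

X = [3, 1.4142-6.4142i, -3+4i, -1.4142+3.5858i, -5, -1.4142-3.5858i, -3-4i, 1.4142+6.4142i]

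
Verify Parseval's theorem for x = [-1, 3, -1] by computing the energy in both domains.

Time domain:
Σ|x[n]|² = |-1|² + |3|² + |-1|² = 11.0000

Frequency domain:
(1/3)Σ|X[k]|² = (1/3)(|1|² + |-2.0000-3.4641i|² + |-2.0000+3.4641i|²) = (1/3)·33.0000 = 11.0000

Both sides agree, confirming Parseval's theorem.

Σ|x[n]|² = (1/N)Σ|X[k]|² = 11.0000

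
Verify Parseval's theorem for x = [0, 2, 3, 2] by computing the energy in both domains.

Time domain:
Σ|x[n]|² = |0|² + |2|² + |3|² + |2|² = 17.0000

Frequency domain:
(1/4)Σ|X[k]|² = (1/4)(|7|² + |-3|² + |-1|² + |-3|²) = (1/4)·68.0000 = 17.0000

Both sides agree, confirming Parseval's theorem.

Σ|x[n]|² = (1/N)Σ|X[k]|² = 17.0000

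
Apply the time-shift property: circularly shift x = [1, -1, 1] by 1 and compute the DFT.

Time shift by 1: X_shifted[k] = ω_3^(1k) · X[k]
Shifted x = [1, 1, -1]

DFT(x[n-1]) = [1, 1.0000-1.7321i, 1.0000+1.7321i]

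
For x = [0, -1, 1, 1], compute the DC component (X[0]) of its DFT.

X[0] = Σ(n=0 to 3) x[n] · ω_4^0 = Σ x[n]
= (0) + (-1) + (1) + (1)

X[0] = 1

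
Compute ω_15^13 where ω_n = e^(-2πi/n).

ω_15^13 = e^(-2πi·13/15)
= cos(-2π·13/15) + i·sin(-2π·13/15)
= cos(-26π/15) + i·sin(-26π/15)

ω_15^13 = cos(-26π/15) + i·sin(-26π/15) = 0.6691+0.7431i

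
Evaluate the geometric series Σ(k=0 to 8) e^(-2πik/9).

Sum of all nth roots of unity equals 0 for n > 1 (geometric series with r ≠ 1).

0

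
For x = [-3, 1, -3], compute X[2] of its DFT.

X[2] = Σ(n=0 to 2) x[n] · ω_3^(2n) where ω_3 = e^(-2πi/3)
= (-3)·ω_3^0 + (1)·ω_3^2 + (-3)·ω_3^4

X[2] = -2.0000+3.4641i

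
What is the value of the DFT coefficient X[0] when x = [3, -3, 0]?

X[0] = Σ(n=0 to 2) x[n] · ω_3^0 = Σ x[n]
= (3) + (-3) + (0)

X[0] = 0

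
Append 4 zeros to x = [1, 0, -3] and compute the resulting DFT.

Original 3-point DFT: [-2, 2.5000-2.5981i, 2.5000+2.5981i]
Zero-padded 7-point DFT provides frequency interpolation.

DFT_7([x, 0, ...]) = [-2, 1.6676+2.9248i, 3.7029-1.3017i, -0.8705-2.3455i, -0.8705+2.3455i, 3.7029+1.3017i, 1.6676-2.9248i]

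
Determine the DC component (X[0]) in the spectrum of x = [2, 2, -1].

X[0] = Σ(n=0 to 2) x[n] · ω_3^0 = Σ x[n]
= (2) + (2) + (-1)

X[0] = 3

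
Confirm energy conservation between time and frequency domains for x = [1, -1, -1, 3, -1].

Time domain:
Σ|x[n]|² = |1|² + |-1|² + |-1|² + |3|² + |-1|² = 13.0000

Frequency domain:
(1/5)Σ|X[k]|² = (1/5)(|1|² + |-1.2361+2.3511i|² + |3.2361-3.8042i|² + |3.2361+3.8042i|² + |-1.2361-2.3511i|²) = (1/5)·65.0000 = 13.0000

Both sides agree, confirming Parseval's theorem.

Σ|x[n]|² = (1/N)Σ|X[k]|² = 13.0000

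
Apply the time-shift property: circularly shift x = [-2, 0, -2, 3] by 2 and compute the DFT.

Time shift by 2: X_shifted[k] = ω_4^(2k) · X[k]
Shifted x = [-2, 3, -2, 0]

DFT(x[n-2]) = [-1, -3i, -7, 3i]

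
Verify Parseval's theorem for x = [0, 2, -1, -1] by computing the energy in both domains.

Time domain:
Σ|x[n]|² = |0|² + |2|² + |-1|² + |-1|² = 6.0000

Frequency domain:
(1/4)Σ|X[k]|² = (1/4)(|0|² + |1-3i|² + |-2|² + |1+3i|²) = (1/4)·24.0000 = 6.0000

Both sides agree, confirming Parseval's theorem.

Σ|x[n]|² = (1/N)Σ|X[k]|² = 6.0000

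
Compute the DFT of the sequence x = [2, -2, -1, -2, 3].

X[k] = Σ(n=0 to 4) x[n] · ω_5^(nk)
where ω_5 = e^(-2πi/5)

Computing each X[k]:
X[0] = 0
X[1] = 4.7361+4.1675i
X[2] = 0.2639+3.8900i
X[3] = 0.2639-3.8900i
X[4] = 4.7361-4.1675i

X = [0, 4.7361+4.1675i, 0.2639+3.8900i, 0.2639-3.8900i, 4.7361-4.1675i]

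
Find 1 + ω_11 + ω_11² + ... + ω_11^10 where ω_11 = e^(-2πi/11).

Sum of all nth roots of unity equals 0 for n > 1 (geometric series with r ≠ 1).

0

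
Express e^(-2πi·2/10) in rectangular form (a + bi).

ω_10^2 = e^(-2πi·2/10)
= cos(-2π·2/10) + i·sin(-2π·2/10)
= cos(-4π/10) + i·sin(-4π/10)

ω_10^2 = cos(-4π/10) + i·sin(-4π/10) = 0.3090-0.9511i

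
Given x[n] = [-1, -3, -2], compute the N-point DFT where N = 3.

X[k] = Σ(n=0 to 2) x[n] · ω_3^(nk)
where ω_3 = e^(-2πi/3)

Computing each X[k]:
X[0] = -6
X[1] = 1.5000+0.8660i
X[2] = 1.5000-0.8660i

X = [-6, 1.5000+0.8660i, 1.5000-0.8660i]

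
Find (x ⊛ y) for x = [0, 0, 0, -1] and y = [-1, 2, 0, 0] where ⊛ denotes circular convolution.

(x ⊛ y)[n] = Σ(m=0 to 3) x[m] · y[(n-m) mod 4]

Computing each output sample:
(x ⊛ y)[0] = -2
(x ⊛ y)[1] = 0
(x ⊛ y)[2] = 0
(x ⊛ y)[3] = 1

x ⊛ y = [-2, 0, 0, 1]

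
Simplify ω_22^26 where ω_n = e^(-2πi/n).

Since ω_22^22 = 1, powers reduce modulo 22.
26 mod 22 = 4
So ω_22^26 = ω_22^4 = e^(-2πi·4/22)

ω_22^26 = ω_22^4 = 0.4154-0.9096i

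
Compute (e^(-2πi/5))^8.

Since ω_5^5 = 1, powers reduce modulo 5.
8 mod 5 = 3
So ω_5^8 = ω_5^3 = e^(-2πi·3/5)

ω_5^8 = ω_5^3 = -0.8090+0.5878i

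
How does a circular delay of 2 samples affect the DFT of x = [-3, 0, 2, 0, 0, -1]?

Time shift by 2: X_shifted[k] = ω_6^(2k) · X[k]
Shifted x = [0, -1, -3, 0, 2, 0]

DFT(x[n-2]) = [-2, 5.1962i, 1.0000-3.4641i, 0, 1.0000+3.4641i, -5.1962i]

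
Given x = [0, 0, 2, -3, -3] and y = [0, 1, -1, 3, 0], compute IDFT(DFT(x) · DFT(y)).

(x ⊛ y)[n] = Σ(m=0 to 4) x[m] · y[(n-m) mod 5]

Computing each output sample:
(x ⊛ y)[0] = 6
(x ⊛ y)[1] = -6
(x ⊛ y)[2] = -9
(x ⊛ y)[3] = 2
(x ⊛ y)[4] = -5

x ⊛ y = [6, -6, -9, 2, -5]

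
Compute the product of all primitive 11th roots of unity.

The primitive 11th roots of unity are ω_11^k for k coprime to 11: k ∈ {1, 2, 3, 4, 5, 6, 7, 8, 9, 10}
Their product equals the constant term of the cyclotomic polynomial Φ_11(x) up to sign.
For n ≥ 3, the product of all primitive nth roots of unity is 1. (For n=1 it is 1; for n=2 it is -1.)

1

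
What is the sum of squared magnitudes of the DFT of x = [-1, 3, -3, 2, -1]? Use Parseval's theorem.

Parseval: Σ|x[n]|² = (1/N)Σ|X[k]|², so Σ|X[k]|² = N·Σ|x[n]|² = 5·24.0000

Σ|X[k]|² = N·Σ|x[n]|² = 5·24.0000 = 120.0000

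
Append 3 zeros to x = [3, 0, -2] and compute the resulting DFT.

Original 3-point DFT: [1, 4.0000-1.7321i, 4.0000+1.7321i]
Zero-padded 6-point DFT provides frequency interpolation.

DFT_6([x, 0, ...]) = [1, 4.0000+1.7321i, 4.0000-1.7321i, 1, 4.0000+1.7321i, 4.0000-1.7321i]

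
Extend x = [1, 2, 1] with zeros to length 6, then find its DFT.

Original 3-point DFT: [4, -0.5000-0.8660i, -0.5000+0.8660i]
Zero-padded 6-point DFT provides frequency interpolation.

DFT_6([x, 0, ...]) = [4, 1.5000-2.5981i, -0.5000-0.8660i, 0, -0.5000+0.8660i, 1.5000+2.5981i]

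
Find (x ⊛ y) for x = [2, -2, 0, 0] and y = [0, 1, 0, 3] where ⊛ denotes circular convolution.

(x ⊛ y)[n] = Σ(m=0 to 3) x[m] · y[(n-m) mod 4]

Computing each output sample:
(x ⊛ y)[0] = -6
(x ⊛ y)[1] = 2
(x ⊛ y)[2] = -2
(x ⊛ y)[3] = 6

x ⊛ y = [-6, 2, -2, 6]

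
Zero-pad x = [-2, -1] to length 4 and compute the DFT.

Original 2-point DFT: [-3, -1]
Zero-padded 4-point DFT provides frequency interpolation.

DFT_4([x, 0, ...]) = [-3, -2+1i, -1, -2-1i]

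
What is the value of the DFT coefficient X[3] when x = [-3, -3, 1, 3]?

X[3] = Σ(n=0 to 3) x[n] · ω_4^(3n) where ω_4 = e^(-2πi/4)
= (-3)·ω_4^0 + (-3)·ω_4^3 + (1)·ω_4^6 + (3)·ω_4^9

X[3] = -4-6i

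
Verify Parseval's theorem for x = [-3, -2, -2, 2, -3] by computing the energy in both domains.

Time domain:
Σ|x[n]|² = |-3|² + |-2|² + |-2|² + |2|² + |-3|² = 30.0000

Frequency domain:
(1/5)Σ|X[k]|² = (1/5)(|-8|² + |-4.5451+1.4001i|² + |1.0451-4.3920i|² + |1.0451+4.3920i|² + |-4.5451-1.4001i|²) = (1/5)·150.0000 = 30.0000

Both sides agree, confirming Parseval's theorem.

Σ|x[n]|² = (1/N)Σ|X[k]|² = 30.0000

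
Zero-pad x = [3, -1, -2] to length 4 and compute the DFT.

Original 3-point DFT: [0, 4.5000-0.8660i, 4.5000+0.8660i]
Zero-padded 4-point DFT provides frequency interpolation.

DFT_4([x, 0, ...]) = [0, 5+1i, 2, 5-1i]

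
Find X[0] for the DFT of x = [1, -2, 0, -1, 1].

X[0] = Σ(n=0 to 4) x[n] · ω_5^0 = Σ x[n]
= (1) + (-2) + (0) + (-1) + (1)

X[0] = -1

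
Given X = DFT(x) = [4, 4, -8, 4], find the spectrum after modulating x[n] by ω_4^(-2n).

Modulation property: DFT(ω_4^(-2n)·x[n]) = X[(k-2) mod 4], so circularly shift X by 2 positions.

X[k-2] = [-8, 4, 4, 4]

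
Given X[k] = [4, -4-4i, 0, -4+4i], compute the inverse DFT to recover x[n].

x[n] = (1/4) Σ(k=0 to 3) X[k] · e^(2πikn/4)

Computing each x[n]:
x[0] = -1
x[1] = 3
x[2] = 3
x[3] = -1

x = [-1, 3, 3, -1]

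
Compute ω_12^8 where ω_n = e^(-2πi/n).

ω_12^8 = e^(-2πi·8/12)
= cos(-2π·8/12) + i·sin(-2π·8/12)
= cos(-16π/12) + i·sin(-16π/12)

ω_12^8 = cos(-16π/12) + i·sin(-16π/12) = -0.5000+0.8660i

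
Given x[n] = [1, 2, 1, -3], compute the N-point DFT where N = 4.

X[k] = Σ(n=0 to 3) x[n] · ω_4^(nk)
where ω_4 = e^(-2πi/4)

Computing each X[k]:
X[0] = 1
X[1] = -5i
X[2] = 3
X[3] = 5i

X = [1, -5i, 3, 5i]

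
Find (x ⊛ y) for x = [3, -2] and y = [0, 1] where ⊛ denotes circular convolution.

(x ⊛ y)[n] = Σ(m=0 to 1) x[m] · y[(n-m) mod 2]

Computing each output sample:
(x ⊛ y)[0] = -2
(x ⊛ y)[1] = 3

x ⊛ y = [-2, 3]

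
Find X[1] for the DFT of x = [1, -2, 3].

X[1] = Σ(n=0 to 2) x[n] · ω_3^(1n) where ω_3 = e^(-2πi/3)
= (1)·ω_3^0 + (-2)·ω_3^1 + (3)·ω_3^2

X[1] = 0.5000+4.3301i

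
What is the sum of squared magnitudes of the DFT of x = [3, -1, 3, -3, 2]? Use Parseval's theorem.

Parseval: Σ|x[n]|² = (1/N)Σ|X[k]|², so Σ|X[k]|² = N·Σ|x[n]|² = 5·32.0000

Σ|X[k]|² = N·Σ|x[n]|² = 5·32.0000 = 160.0000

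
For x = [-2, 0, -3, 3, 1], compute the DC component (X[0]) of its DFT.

X[0] = Σ(n=0 to 4) x[n] · ω_5^0 = Σ x[n]
= (-2) + (0) + (-3) + (3) + (1)

X[0] = -1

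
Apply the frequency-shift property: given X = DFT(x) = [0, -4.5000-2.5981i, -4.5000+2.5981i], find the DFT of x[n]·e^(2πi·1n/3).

Modulation property: DFT(ω_3^(-1n)·x[n]) = X[(k-1) mod 3], so circularly shift X by 1 positions.

X[k-1] = [-4.5000+2.5981i, 0, -4.5000-2.5981i]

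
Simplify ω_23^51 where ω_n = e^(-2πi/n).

Since ω_23^23 = 1, powers reduce modulo 23.
51 mod 23 = 5
So ω_23^51 = ω_23^5 = e^(-2πi·5/23)

ω_23^51 = ω_23^5 = 0.2035-0.9791i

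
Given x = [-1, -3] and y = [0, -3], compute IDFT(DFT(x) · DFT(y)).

(x ⊛ y)[n] = Σ(m=0 to 1) x[m] · y[(n-m) mod 2]

Computing each output sample:
(x ⊛ y)[0] = 9
(x ⊛ y)[1] = 3

x ⊛ y = [9, 3]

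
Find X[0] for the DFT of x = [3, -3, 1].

X[0] = Σ(n=0 to 2) x[n] · ω_3^0 = Σ x[n]
= (3) + (-3) + (1)

X[0] = 1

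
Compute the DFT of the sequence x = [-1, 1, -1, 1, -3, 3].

X[k] = Σ(n=0 to 5) x[n] · ω_6^(nk)
where ω_6 = e^(-2πi/6)

Computing each X[k]:
X[0] = 0
X[1] = 2
X[2] = 3.4641i
X[3] = -10
X[4] = -3.4641i
X[5] = 2

X = [0, 2, 3.4641i, -10, -3.4641i, 2]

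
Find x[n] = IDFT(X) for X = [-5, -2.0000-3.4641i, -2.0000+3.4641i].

x[n] = (1/3) Σ(k=0 to 2) X[k] · e^(2πikn/3)

Computing each x[n]:
x[0] = -3
x[1] = 1
x[2] = -3

x = [-3, 1, -3]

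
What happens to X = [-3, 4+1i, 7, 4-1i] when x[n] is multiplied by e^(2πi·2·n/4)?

Modulation property: DFT(ω_4^(-2n)·x[n]) = X[(k-2) mod 4], so circularly shift X by 2 positions.

X[k-2] = [7, 4-1i, -3, 4+1i]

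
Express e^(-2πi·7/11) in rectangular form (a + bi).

ω_11^7 = e^(-2πi·7/11)
= cos(-2π·7/11) + i·sin(-2π·7/11)
= cos(-14π/11) + i·sin(-14π/11)

ω_11^7 = cos(-14π/11) + i·sin(-14π/11) = -0.6549+0.7557i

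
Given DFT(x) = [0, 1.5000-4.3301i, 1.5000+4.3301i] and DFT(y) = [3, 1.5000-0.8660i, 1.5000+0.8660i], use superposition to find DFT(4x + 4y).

By linearity: DFT(4x + 4y) = 4·DFT(x) + 4·DFT(y)
= 4·[0, 1.5000-4.3301i, 1.5000+4.3301i] + 4·[3, 1.5000-0.8660i, 1.5000+0.8660i]

Computing element-wise:
Z[0] = 4·(0) + 4·(3) = 12
Z[1] = 4·(1.5000-4.3301i) + 4·(1.5000-0.8660i) = 12.0000-20.7844i
Z[2] = 4·(1.5000+4.3301i) + 4·(1.5000+0.8660i) = 12.0000+20.7844i

DFT(4x + 4y) = 4·X + 4·Y = [12, 12.0000-20.7844i, 12.0000+20.7844i]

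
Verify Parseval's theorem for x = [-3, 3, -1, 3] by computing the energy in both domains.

Time domain:
Σ|x[n]|² = |-3|² + |3|² + |-1|² + |3|² = 28.0000

Frequency domain:
(1/4)Σ|X[k]|² = (1/4)(|2|² + |-2|² + |-10|² + |-2|²) = (1/4)·112.0000 = 28.0000

Both sides agree, confirming Parseval's theorem.

Σ|x[n]|² = (1/N)Σ|X[k]|² = 28.0000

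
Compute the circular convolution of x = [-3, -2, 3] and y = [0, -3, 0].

(x ⊛ y)[n] = Σ(m=0 to 2) x[m] · y[(n-m) mod 3]

Computing each output sample:
(x ⊛ y)[0] = -9
(x ⊛ y)[1] = 9
(x ⊛ y)[2] = 6

x ⊛ y = [-9, 9, 6]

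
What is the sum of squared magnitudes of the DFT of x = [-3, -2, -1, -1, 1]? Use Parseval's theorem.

Parseval: Σ|x[n]|² = (1/N)Σ|X[k]|², so Σ|X[k]|² = N·Σ|x[n]|² = 5·16.0000

Σ|X[k]|² = N·Σ|x[n]|² = 5·16.0000 = 80.0000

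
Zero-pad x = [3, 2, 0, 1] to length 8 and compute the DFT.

Original 4-point DFT: [6, 3-1i, 0, 3+1i]
Zero-padded 8-point DFT provides frequency interpolation.

DFT_8([x, 0, ...]) = [6, 3.7071-2.1213i, 3-1i, 2.2929-2.1213i, 0, 2.2929+2.1213i, 3+1i, 3.7071+2.1213i]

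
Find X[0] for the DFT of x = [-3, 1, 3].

X[0] = Σ(n=0 to 2) x[n] · ω_3^0 = Σ x[n]
= (-3) + (1) + (3)

X[0] = 1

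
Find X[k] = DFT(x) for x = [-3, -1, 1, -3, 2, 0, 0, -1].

X[k] = Σ(n=0 to 7) x[n] · ω_8^(nk)
where ω_8 = e^(-2πi/8)

Computing each X[k]:
X[0] = -5
X[1] = -4.2929+1.1213i
X[2] = -2-3i
X[3] = -5.7071+3.1213i
X[4] = 5
X[5] = -5.7071-3.1213i
X[6] = -2+3i
X[7] = -4.2929-1.1213i

X = [-5, -4.2929+1.1213i, -2-3i, -5.7071+3.1213i, 5, -5.7071-3.1213i, -2+3i, -4.2929-1.1213i]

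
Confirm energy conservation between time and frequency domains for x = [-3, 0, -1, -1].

Time domain:
Σ|x[n]|² = |-3|² + |0|² + |-1|² + |-1|² = 11.0000

Frequency domain:
(1/4)Σ|X[k]|² = (1/4)(|-5|² + |-2-1i|² + |-3|² + |-2+1i|²) = (1/4)·44.0000 = 11.0000

Both sides agree, confirming Parseval's theorem.

Σ|x[n]|² = (1/N)Σ|X[k]|² = 11.0000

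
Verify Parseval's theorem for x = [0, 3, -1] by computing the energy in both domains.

Time domain:
Σ|x[n]|² = |0|² + |3|² + |-1|² = 10.0000

Frequency domain:
(1/3)Σ|X[k]|² = (1/3)(|2|² + |-1.0000-3.4641i|² + |-1.0000+3.4641i|²) = (1/3)·30.0000 = 10.0000

Both sides agree, confirming Parseval's theorem.

Σ|x[n]|² = (1/N)Σ|X[k]|² = 10.0000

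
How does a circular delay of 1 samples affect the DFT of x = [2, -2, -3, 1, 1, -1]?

Time shift by 1: X_shifted[k] = ω_6^(1k) · X[k]
Shifted x = [-1, 2, -2, -3, 1, 1]

DFT(x[n-1]) = [-2, 4.0000+1.7321i, -5.0000-3.4641i, -2, -5.0000+3.4641i, 4.0000-1.7321i]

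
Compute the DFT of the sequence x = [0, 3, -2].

X[k] = Σ(n=0 to 2) x[n] · ω_3^(nk)
where ω_3 = e^(-2πi/3)

Computing each X[k]:
X[0] = 1
X[1] = -0.5000-4.3301i
X[2] = -0.5000+4.3301i

X = [1, -0.5000-4.3301i, -0.5000+4.3301i]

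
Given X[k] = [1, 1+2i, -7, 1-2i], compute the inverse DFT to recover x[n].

x[n] = (1/4) Σ(k=0 to 3) X[k] · e^(2πikn/4)

Computing each x[n]:
x[0] = -1
x[1] = 1
x[2] = -2
x[3] = 3

x = [-1, 1, -2, 3]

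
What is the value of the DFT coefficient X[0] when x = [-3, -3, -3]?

X[0] = Σ(n=0 to 2) x[n] · ω_3^0 = Σ x[n]
= (-3) + (-3) + (-3)

X[0] = -9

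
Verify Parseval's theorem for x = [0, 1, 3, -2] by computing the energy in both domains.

Time domain:
Σ|x[n]|² = |0|² + |1|² + |3|² + |-2|² = 14.0000

Frequency domain:
(1/4)Σ|X[k]|² = (1/4)(|2|² + |-3-3i|² + |4|² + |-3+3i|²) = (1/4)·56.0000 = 14.0000

Both sides agree, confirming Parseval's theorem.

Σ|x[n]|² = (1/N)Σ|X[k]|² = 14.0000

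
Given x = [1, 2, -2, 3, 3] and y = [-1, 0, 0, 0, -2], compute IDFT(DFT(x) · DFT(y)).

(x ⊛ y)[n] = Σ(m=0 to 4) x[m] · y[(n-m) mod 5]

Computing each output sample:
(x ⊛ y)[0] = -5
(x ⊛ y)[1] = 2
(x ⊛ y)[2] = -4
(x ⊛ y)[3] = -9
(x ⊛ y)[4] = -5

x ⊛ y = [-5, 2, -4, -9, -5]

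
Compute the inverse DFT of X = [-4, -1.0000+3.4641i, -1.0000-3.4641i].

x[n] = (1/3) Σ(k=0 to 2) X[k] · e^(2πikn/3)

Computing each x[n]:
x[0] = -2
x[1] = -3
x[2] = 1

x = [-2, -3, 1]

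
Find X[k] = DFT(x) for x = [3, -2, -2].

X[k] = Σ(n=0 to 2) x[n] · ω_3^(nk)
where ω_3 = e^(-2πi/3)

Computing each X[k]:
X[0] = -1
X[1] = 5
X[2] = 5

X = [-1, 5, 5]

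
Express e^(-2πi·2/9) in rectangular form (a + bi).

ω_9^2 = e^(-2πi·2/9)
= cos(-2π·2/9) + i·sin(-2π·2/9)
= cos(-4π/9) + i·sin(-4π/9)

ω_9^2 = cos(-4π/9) + i·sin(-4π/9) = 0.1736-0.9848i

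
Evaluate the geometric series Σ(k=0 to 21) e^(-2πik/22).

Sum of all nth roots of unity equals 0 for n > 1 (geometric series with r ≠ 1).

0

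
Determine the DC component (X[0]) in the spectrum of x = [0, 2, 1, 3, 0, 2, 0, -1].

X[0] = Σ(n=0 to 7) x[n] · ω_8^0 = Σ x[n]
= (0) + (2) + (1) + (3) + (0) + (2) + (0) + (-1)

X[0] = 7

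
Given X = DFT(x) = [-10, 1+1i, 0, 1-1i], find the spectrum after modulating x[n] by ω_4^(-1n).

Modulation property: DFT(ω_4^(-1n)·x[n]) = X[(k-1) mod 4], so circularly shift X by 1 positions.

X[k-1] = [1-1i, -10, 1+1i, 0]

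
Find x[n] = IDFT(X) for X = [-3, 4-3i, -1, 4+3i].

x[n] = (1/4) Σ(k=0 to 3) X[k] · e^(2πikn/4)

Computing each x[n]:
x[0] = 1
x[1] = 1
x[2] = -3
x[3] = -2

x = [1, 1, -3, -2]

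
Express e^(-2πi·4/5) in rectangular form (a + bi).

ω_5^4 = e^(-2πi·4/5)
= cos(-2π·4/5) + i·sin(-2π·4/5)
= cos(-8π/5) + i·sin(-8π/5)

ω_5^4 = cos(-8π/5) + i·sin(-8π/5) = 0.3090+0.9511i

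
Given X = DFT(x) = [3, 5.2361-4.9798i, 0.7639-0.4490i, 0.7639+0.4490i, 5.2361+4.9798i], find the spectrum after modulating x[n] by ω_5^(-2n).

Modulation property: DFT(ω_5^(-2n)·x[n]) = X[(k-2) mod 5], so circularly shift X by 2 positions.

X[k-2] = [0.7639+0.4490i, 5.2361+4.9798i, 3, 5.2361-4.9798i, 0.7639-0.4490i]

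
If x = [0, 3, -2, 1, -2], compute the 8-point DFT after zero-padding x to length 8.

Original 5-point DFT: [0, 1.1180-2.9919i, -1.1180-5.7921i, -1.1180+5.7921i, 1.1180+2.9919i]
Zero-padded 8-point DFT provides frequency interpolation.

DFT_8([x, 0, ...]) = [0, 3.4142-0.8284i, -2i, 0.5858-4.8284i, -8, 0.5858+4.8284i, 2i, 3.4142+0.8284i]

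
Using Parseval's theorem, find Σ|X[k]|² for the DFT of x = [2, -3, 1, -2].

Parseval: Σ|x[n]|² = (1/N)Σ|X[k]|², so Σ|X[k]|² = N·Σ|x[n]|² = 4·18.0000

Σ|X[k]|² = N·Σ|x[n]|² = 4·18.0000 = 72.0000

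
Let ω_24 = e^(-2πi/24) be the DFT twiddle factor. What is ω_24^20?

ω_24^20 = e^(-2πi·20/24)
= cos(-2π·20/24) + i·sin(-2π·20/24)
= cos(-40π/24) + i·sin(-40π/24)

ω_24^20 = cos(-40π/24) + i·sin(-40π/24) = 0.5000+0.8660i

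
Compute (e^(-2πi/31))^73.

Since ω_31^31 = 1, powers reduce modulo 31.
73 mod 31 = 11
So ω_31^73 = ω_31^11 = e^(-2πi·11/31)

ω_31^73 = ω_31^11 = -0.6121-0.7908i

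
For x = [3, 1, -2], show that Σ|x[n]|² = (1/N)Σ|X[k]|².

Time domain:
Σ|x[n]|² = |3|² + |1|² + |-2|² = 14.0000

Frequency domain:
(1/3)Σ|X[k]|² = (1/3)(|2|² + |3.5000-2.5981i|² + |3.5000+2.5981i|²) = (1/3)·42.0000 = 14.0000

Both sides agree, confirming Parseval's theorem.

Σ|x[n]|² = (1/N)Σ|X[k]|² = 14.0000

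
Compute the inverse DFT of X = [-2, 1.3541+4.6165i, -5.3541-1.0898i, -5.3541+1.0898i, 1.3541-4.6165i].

x[n] = (1/5) Σ(k=0 to 4) X[k] · e^(2πikn/5)

Computing each x[n]:
x[0] = -2
x[1] = 0
x[2] = -3
x[3] = 0
x[4] = 3

x = [-2, 0, -3, 0, 3]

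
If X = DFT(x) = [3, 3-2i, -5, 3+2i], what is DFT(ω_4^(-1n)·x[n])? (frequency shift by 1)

Modulation property: DFT(ω_4^(-1n)·x[n]) = X[(k-1) mod 4], so circularly shift X by 1 positions.

X[k-1] = [3+2i, 3, 3-2i, -5]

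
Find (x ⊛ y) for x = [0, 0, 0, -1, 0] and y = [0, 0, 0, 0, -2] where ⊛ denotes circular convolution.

(x ⊛ y)[n] = Σ(m=0 to 4) x[m] · y[(n-m) mod 5]

Computing each output sample:
(x ⊛ y)[0] = 0
(x ⊛ y)[1] = 0
(x ⊛ y)[2] = 2
(x ⊛ y)[3] = 0
(x ⊛ y)[4] = 0

x ⊛ y = [0, 0, 2, 0, 0]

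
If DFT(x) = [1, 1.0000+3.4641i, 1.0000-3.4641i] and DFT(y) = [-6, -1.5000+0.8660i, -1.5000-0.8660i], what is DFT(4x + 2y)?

By linearity: DFT(4x + 2y) = 4·DFT(x) + 2·DFT(y)
= 4·[1, 1.0000+3.4641i, 1.0000-3.4641i] + 2·[-6, -1.5000+0.8660i, -1.5000-0.8660i]

Computing element-wise:
Z[0] = 4·(1) + 2·(-6) = -8
Z[1] = 4·(1.0000+3.4641i) + 2·(-1.5000+0.8660i) = 1.0000+15.5884i
Z[2] = 4·(1.0000-3.4641i) + 2·(-1.5000-0.8660i) = 1.0000-15.5884i

DFT(4x + 2y) = 4·X + 2·Y = [-8, 1.0000+15.5884i, 1.0000-15.5884i]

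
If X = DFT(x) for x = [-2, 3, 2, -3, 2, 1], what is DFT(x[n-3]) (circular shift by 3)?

Time shift by 3: X_shifted[k] = ω_6^(3k) · X[k]
Shifted x = [-3, 2, 1, -2, 3, 2]

DFT(x[n-3]) = [3, -1.0000+1.7321i, -9.0000-1.7321i, -1, -9.0000+1.7321i, -1.0000-1.7321i]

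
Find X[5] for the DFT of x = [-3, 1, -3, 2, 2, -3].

X[5] = Σ(n=0 to 5) x[n] · ω_6^(5n) where ω_6 = e^(-2πi/6)
= (-3)·ω_6^0 + (1)·ω_6^5 + (-3)·ω_6^10 + (2)·ω_6^15 + (2)·ω_6^20 + (-3)·ω_6^25

X[5] = -5.5000-0.8660i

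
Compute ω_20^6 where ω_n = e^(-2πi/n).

ω_20^6 = e^(-2πi·6/20)
= cos(-2π·6/20) + i·sin(-2π·6/20)
= cos(-12π/20) + i·sin(-12π/20)

ω_20^6 = cos(-12π/20) + i·sin(-12π/20) = -0.3090-0.9511i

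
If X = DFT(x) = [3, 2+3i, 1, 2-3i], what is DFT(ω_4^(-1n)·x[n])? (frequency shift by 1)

Modulation property: DFT(ω_4^(-1n)·x[n]) = X[(k-1) mod 4], so circularly shift X by 1 positions.

X[k-1] = [2-3i, 3, 2+3i, 1]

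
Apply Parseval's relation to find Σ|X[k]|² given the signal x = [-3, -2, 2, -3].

Parseval: Σ|x[n]|² = (1/N)Σ|X[k]|², so Σ|X[k]|² = N·Σ|x[n]|² = 4·26.0000

Σ|X[k]|² = N·Σ|x[n]|² = 4·26.0000 = 104.0000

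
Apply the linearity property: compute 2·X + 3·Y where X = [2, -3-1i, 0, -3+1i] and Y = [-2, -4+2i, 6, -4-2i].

By linearity: DFT(2x + 3y) = 2·DFT(x) + 3·DFT(y)
= 2·[2, -3-1i, 0, -3+1i] + 3·[-2, -4+2i, 6, -4-2i]

Computing element-wise:
Z[0] = 2·(2) + 3·(-2) = -2
Z[1] = 2·(-3-1i) + 3·(-4+2i) = -18+4i
Z[2] = 2·(0) + 3·(6) = 18
Z[3] = 2·(-3+1i) + 3·(-4-2i) = -18-4i

DFT(2x + 3y) = 2·X + 3·Y = [-2, -18+4i, 18, -18-4i]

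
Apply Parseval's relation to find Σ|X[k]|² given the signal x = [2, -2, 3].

Parseval: Σ|x[n]|² = (1/N)Σ|X[k]|², so Σ|X[k]|² = N·Σ|x[n]|² = 3·17.0000

Σ|X[k]|² = N·Σ|x[n]|² = 3·17.0000 = 51.0000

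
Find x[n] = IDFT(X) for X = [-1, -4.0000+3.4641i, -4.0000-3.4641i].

x[n] = (1/3) Σ(k=0 to 2) X[k] · e^(2πikn/3)

Computing each x[n]:
x[0] = -3
x[1] = -1
x[2] = 3

x = [-3, -1, 3]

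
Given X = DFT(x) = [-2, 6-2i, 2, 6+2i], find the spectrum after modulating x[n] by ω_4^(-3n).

Modulation property: DFT(ω_4^(-3n)·x[n]) = X[(k-3) mod 4], so circularly shift X by 3 positions.

X[k-3] = [6-2i, 2, 6+2i, -2]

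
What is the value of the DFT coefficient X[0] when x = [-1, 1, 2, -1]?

X[0] = Σ(n=0 to 3) x[n] · ω_4^0 = Σ x[n]
= (-1) + (1) + (2) + (-1)

X[0] = 1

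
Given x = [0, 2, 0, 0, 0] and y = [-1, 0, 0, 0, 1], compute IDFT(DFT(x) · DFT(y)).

(x ⊛ y)[n] = Σ(m=0 to 4) x[m] · y[(n-m) mod 5]

Computing each output sample:
(x ⊛ y)[0] = 2
(x ⊛ y)[1] = -2
(x ⊛ y)[2] = 0
(x ⊛ y)[3] = 0
(x ⊛ y)[4] = 0

x ⊛ y = [2, -2, 0, 0, 0]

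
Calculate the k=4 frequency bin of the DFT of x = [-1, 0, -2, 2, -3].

X[4] = Σ(n=0 to 4) x[n] · ω_5^(4n) where ω_5 = e^(-2πi/5)
= (-1)·ω_5^0 + (0)·ω_5^4 + (-2)·ω_5^8 + (2)·ω_5^12 + (-3)·ω_5^16

X[4] = -1.9271+0.5020i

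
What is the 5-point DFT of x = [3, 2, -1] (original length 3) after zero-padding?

Original 3-point DFT: [4, 2.5000-2.5981i, 2.5000+2.5981i]
Zero-padded 5-point DFT provides frequency interpolation.

DFT_5([x, 0, ...]) = [4, 4.4271-1.3143i, 1.0729-2.1266i, 1.0729+2.1266i, 4.4271+1.3143i]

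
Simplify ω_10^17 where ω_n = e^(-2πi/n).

Since ω_10^10 = 1, powers reduce modulo 10.
17 mod 10 = 7
So ω_10^17 = ω_10^7 = e^(-2πi·7/10)

ω_10^17 = ω_10^7 = -0.3090+0.9511i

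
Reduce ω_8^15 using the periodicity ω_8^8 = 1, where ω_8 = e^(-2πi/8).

Since ω_8^8 = 1, powers reduce modulo 8.
15 mod 8 = 7
So ω_8^15 = ω_8^7 = e^(-2πi·7/8)

ω_8^15 = ω_8^7 = 0.7071+0.7071i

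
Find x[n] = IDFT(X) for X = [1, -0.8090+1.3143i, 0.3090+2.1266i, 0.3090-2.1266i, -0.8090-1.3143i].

x[n] = (1/5) Σ(k=0 to 4) X[k] · e^(2πikn/5)

Computing each x[n]:
x[0] = 0
x[1] = -1
x[2] = 1
x[3] = 0
x[4] = 1

x = [0, -1, 1, 0, 1]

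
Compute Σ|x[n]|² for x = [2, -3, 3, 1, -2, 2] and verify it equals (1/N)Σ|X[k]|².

Time domain:
Σ|x[n]|² = |2|² + |-3|² + |3|² + |1|² + |-2|² + |2|² = 31.0000

Frequency domain:
(1/6)Σ|X[k]|² = (1/6)(|3|² + |0|² + |3.0000+8.6603i|² + |3|² + |3.0000-8.6603i|² + |0|²) = (1/6)·186.0000 = 31.0000

Both sides agree, confirming Parseval's theorem.

Σ|x[n]|² = (1/N)Σ|X[k]|² = 31.0000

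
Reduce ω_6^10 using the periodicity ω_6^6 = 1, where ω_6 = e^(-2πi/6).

Since ω_6^6 = 1, powers reduce modulo 6.
10 mod 6 = 4
So ω_6^10 = ω_6^4 = e^(-2πi·4/6)

ω_6^10 = ω_6^4 = -0.5000+0.8660i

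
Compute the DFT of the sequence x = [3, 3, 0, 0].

X[k] = Σ(n=0 to 3) x[n] · ω_4^(nk)
where ω_4 = e^(-2πi/4)

Computing each X[k]:
X[0] = 6
X[1] = 3-3i
X[2] = 0
X[3] = 3+3i

X = [6, 3-3i, 0, 3+3i]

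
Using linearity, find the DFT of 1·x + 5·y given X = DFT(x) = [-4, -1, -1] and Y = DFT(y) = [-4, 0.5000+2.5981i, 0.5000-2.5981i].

By linearity: DFT(1x + 5y) = 1·DFT(x) + 5·DFT(y)
= 1·[-4, -1, -1] + 5·[-4, 0.5000+2.5981i, 0.5000-2.5981i]

Computing element-wise:
Z[0] = 1·(-4) + 5·(-4) = -24
Z[1] = 1·(-1) + 5·(0.5000+2.5981i) = 1.5000+12.9905i
Z[2] = 1·(-1) + 5·(0.5000-2.5981i) = 1.5000-12.9905i

DFT(1x + 5y) = 1·X + 5·Y = [-24, 1.5000+12.9905i, 1.5000-12.9905i]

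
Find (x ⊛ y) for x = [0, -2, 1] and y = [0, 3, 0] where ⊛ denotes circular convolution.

(x ⊛ y)[n] = Σ(m=0 to 2) x[m] · y[(n-m) mod 3]

Computing each output sample:
(x ⊛ y)[0] = 3
(x ⊛ y)[1] = 0
(x ⊛ y)[2] = -6

x ⊛ y = [3, 0, -6]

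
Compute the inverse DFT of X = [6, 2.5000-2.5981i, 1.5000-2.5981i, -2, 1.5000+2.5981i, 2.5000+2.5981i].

x[n] = (1/6) Σ(k=0 to 5) X[k] · e^(2πikn/6)

Computing each x[n]:
x[0] = 2
x[1] = 3
x[2] = 0
x[3] = 1
x[4] = 0
x[5] = 0

x = [2, 3, 0, 1, 0, 0]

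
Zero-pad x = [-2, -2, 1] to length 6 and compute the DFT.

Original 3-point DFT: [-3, -1.5000+2.5981i, -1.5000-2.5981i]
Zero-padded 6-point DFT provides frequency interpolation.

DFT_6([x, 0, ...]) = [-3, -3.5000+0.8660i, -1.5000+2.5981i, 1, -1.5000-2.5981i, -3.5000-0.8660i]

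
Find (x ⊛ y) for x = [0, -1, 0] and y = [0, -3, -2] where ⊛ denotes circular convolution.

(x ⊛ y)[n] = Σ(m=0 to 2) x[m] · y[(n-m) mod 3]

Computing each output sample:
(x ⊛ y)[0] = 2
(x ⊛ y)[1] = 0
(x ⊛ y)[2] = 3

x ⊛ y = [2, 0, 3]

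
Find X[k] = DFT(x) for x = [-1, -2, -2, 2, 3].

X[k] = Σ(n=0 to 4) x[n] · ω_5^(nk)
where ω_5 = e^(-2πi/5)

Computing each X[k]:
X[0] = 0
X[1] = -0.6910+7.1064i
X[2] = -1.8090-0.8653i
X[3] = -1.8090+0.8653i
X[4] = -0.6910-7.1064i

X = [0, -0.6910+7.1064i, -1.8090-0.8653i, -1.8090+0.8653i, -0.6910-7.1064i]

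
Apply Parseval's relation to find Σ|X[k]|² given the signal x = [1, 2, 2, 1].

Parseval: Σ|x[n]|² = (1/N)Σ|X[k]|², so Σ|X[k]|² = N·Σ|x[n]|² = 4·10.0000

Σ|X[k]|² = N·Σ|x[n]|² = 4·10.0000 = 40.0000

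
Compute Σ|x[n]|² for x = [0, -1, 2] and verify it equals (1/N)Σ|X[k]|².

Time domain:
Σ|x[n]|² = |0|² + |-1|² + |2|² = 5.0000

Frequency domain:
(1/3)Σ|X[k]|² = (1/3)(|1|² + |-0.5000+2.5981i|² + |-0.5000-2.5981i|²) = (1/3)·15.0000 = 5.0000

Both sides agree, confirming Parseval's theorem.

Σ|x[n]|² = (1/N)Σ|X[k]|² = 5.0000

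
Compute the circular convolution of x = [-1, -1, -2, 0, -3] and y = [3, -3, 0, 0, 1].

(x ⊛ y)[n] = Σ(m=0 to 4) x[m] · y[(n-m) mod 5]

Computing each output sample:
(x ⊛ y)[0] = 5
(x ⊛ y)[1] = -2
(x ⊛ y)[2] = -3
(x ⊛ y)[3] = 3
(x ⊛ y)[4] = -10

x ⊛ y = [5, -2, -3, 3, -10]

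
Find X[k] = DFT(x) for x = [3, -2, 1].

X[k] = Σ(n=0 to 2) x[n] · ω_3^(nk)
where ω_3 = e^(-2πi/3)

Computing each X[k]:
X[0] = 2
X[1] = 3.5000+2.5981i
X[2] = 3.5000-2.5981i

X = [2, 3.5000+2.5981i, 3.5000-2.5981i]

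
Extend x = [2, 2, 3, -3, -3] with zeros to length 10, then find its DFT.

Original 5-point DFT: [1, 1.6910-8.2820i, 2.8090+2.7674i, 2.8090-2.7674i, 1.6910+8.2820i]
Zero-padded 10-point DFT provides frequency interpolation.

DFT_10([x, 0, ...]) = [1, 7.8992+0.5878i, 1.6910-8.2820i, -4.3992+0.9511i, 2.8090+2.7674i, 3, 2.8090-2.7674i, -4.3992-0.9511i, 1.6910+8.2820i, 7.8992-0.5878i]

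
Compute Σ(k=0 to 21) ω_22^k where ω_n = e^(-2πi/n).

Sum of all nth roots of unity equals 0 for n > 1 (geometric series with r ≠ 1).

0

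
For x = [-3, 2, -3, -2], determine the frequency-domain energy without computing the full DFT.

Parseval: Σ|x[n]|² = (1/N)Σ|X[k]|², so Σ|X[k]|² = N·Σ|x[n]|² = 4·26.0000

Σ|X[k]|² = N·Σ|x[n]|² = 4·26.0000 = 104.0000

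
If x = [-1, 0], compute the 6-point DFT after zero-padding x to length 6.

Original 2-point DFT: [-1, -1]
Zero-padded 6-point DFT provides frequency interpolation.

DFT_6([x, 0, ...]) = [-1, -1, -1, -1, -1, -1]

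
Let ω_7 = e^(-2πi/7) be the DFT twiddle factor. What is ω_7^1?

ω_7^1 = e^(-2πi·1/7)
= cos(-2π·1/7) + i·sin(-2π·1/7)
= cos(-2π/7) + i·sin(-2π/7)

ω_7^1 = cos(-2π/7) + i·sin(-2π/7) = 0.6235-0.7818i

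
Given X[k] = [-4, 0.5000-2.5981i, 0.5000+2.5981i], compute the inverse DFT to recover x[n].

x[n] = (1/3) Σ(k=0 to 2) X[k] · e^(2πikn/3)

Computing each x[n]:
x[0] = -1
x[1] = 0
x[2] = -3

x = [-1, 0, -3]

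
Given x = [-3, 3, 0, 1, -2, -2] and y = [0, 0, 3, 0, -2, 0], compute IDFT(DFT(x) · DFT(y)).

(x ⊛ y)[n] = Σ(m=0 to 5) x[m] · y[(n-m) mod 6]

Computing each output sample:
(x ⊛ y)[0] = -6
(x ⊛ y)[1] = -8
(x ⊛ y)[2] = -5
(x ⊛ y)[3] = 13
(x ⊛ y)[4] = 6
(x ⊛ y)[5] = -3

x ⊛ y = [-6, -8, -5, 13, 6, -3]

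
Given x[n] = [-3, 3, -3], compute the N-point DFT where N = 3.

X[k] = Σ(n=0 to 2) x[n] · ω_3^(nk)
where ω_3 = e^(-2πi/3)

Computing each X[k]:
X[0] = -3
X[1] = -3.0000-5.1962i
X[2] = -3.0000+5.1962i

X = [-3, -3.0000-5.1962i, -3.0000+5.1962i]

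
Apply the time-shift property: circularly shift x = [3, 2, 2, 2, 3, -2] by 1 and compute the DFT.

Time shift by 1: X_shifted[k] = ω_6^(1k) · X[k]
Shifted x = [-2, 3, 2, 2, 2, 3]

DFT(x[n-1]) = [10, -3, -5, -6, -5, -3]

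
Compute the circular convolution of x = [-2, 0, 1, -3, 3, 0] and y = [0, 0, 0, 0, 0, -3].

(x ⊛ y)[n] = Σ(m=0 to 5) x[m] · y[(n-m) mod 6]

Computing each output sample:
(x ⊛ y)[0] = 0
(x ⊛ y)[1] = -3
(x ⊛ y)[2] = 9
(x ⊛ y)[3] = -9
(x ⊛ y)[4] = 0
(x ⊛ y)[5] = 6

x ⊛ y = [0, -3, 9, -9, 0, 6]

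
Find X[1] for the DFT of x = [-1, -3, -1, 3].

X[1] = Σ(n=0 to 3) x[n] · ω_4^(1n) where ω_4 = e^(-2πi/4)
= (-1)·ω_4^0 + (-3)·ω_4^1 + (-1)·ω_4^2 + (3)·ω_4^3

X[1] = 6i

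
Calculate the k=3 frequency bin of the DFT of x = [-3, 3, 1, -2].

X[3] = Σ(n=0 to 3) x[n] · ω_4^(3n) where ω_4 = e^(-2πi/4)
= (-3)·ω_4^0 + (3)·ω_4^3 + (1)·ω_4^6 + (-2)·ω_4^9

X[3] = -4+5i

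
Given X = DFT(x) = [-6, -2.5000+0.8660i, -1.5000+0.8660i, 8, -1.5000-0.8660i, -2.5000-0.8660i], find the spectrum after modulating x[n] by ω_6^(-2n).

Modulation property: DFT(ω_6^(-2n)·x[n]) = X[(k-2) mod 6], so circularly shift X by 2 positions.

X[k-2] = [-1.5000-0.8660i, -2.5000-0.8660i, -6, -2.5000+0.8660i, -1.5000+0.8660i, 8]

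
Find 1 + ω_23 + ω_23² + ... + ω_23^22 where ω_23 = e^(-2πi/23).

Sum of all nth roots of unity equals 0 for n > 1 (geometric series with r ≠ 1).

0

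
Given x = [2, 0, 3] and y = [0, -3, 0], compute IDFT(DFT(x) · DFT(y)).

(x ⊛ y)[n] = Σ(m=0 to 2) x[m] · y[(n-m) mod 3]

Computing each output sample:
(x ⊛ y)[0] = -9
(x ⊛ y)[1] = -6
(x ⊛ y)[2] = 0

x ⊛ y = [-9, -6, 0]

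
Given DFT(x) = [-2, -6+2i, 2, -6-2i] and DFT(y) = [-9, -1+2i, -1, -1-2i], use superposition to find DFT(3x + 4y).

By linearity: DFT(3x + 4y) = 3·DFT(x) + 4·DFT(y)
= 3·[-2, -6+2i, 2, -6-2i] + 4·[-9, -1+2i, -1, -1-2i]

Computing element-wise:
Z[0] = 3·(-2) + 4·(-9) = -42
Z[1] = 3·(-6+2i) + 4·(-1+2i) = -22+14i
Z[2] = 3·(2) + 4·(-1) = 2
Z[3] = 3·(-6-2i) + 4·(-1-2i) = -22-14i

DFT(3x + 4y) = 3·X + 4·Y = [-42, -22+14i, 2, -22-14i]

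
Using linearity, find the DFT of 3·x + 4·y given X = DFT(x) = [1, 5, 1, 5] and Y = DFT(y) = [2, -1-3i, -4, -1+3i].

By linearity: DFT(3x + 4y) = 3·DFT(x) + 4·DFT(y)
= 3·[1, 5, 1, 5] + 4·[2, -1-3i, -4, -1+3i]

Computing element-wise:
Z[0] = 3·(1) + 4·(2) = 11
Z[1] = 3·(5) + 4·(-1-3i) = 11-12i
Z[2] = 3·(1) + 4·(-4) = -13
Z[3] = 3·(5) + 4·(-1+3i) = 11+12i

DFT(3x + 4y) = 3·X + 4·Y = [11, 11-12i, -13, 11+12i]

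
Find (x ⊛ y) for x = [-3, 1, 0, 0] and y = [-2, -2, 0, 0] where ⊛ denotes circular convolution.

(x ⊛ y)[n] = Σ(m=0 to 3) x[m] · y[(n-m) mod 4]

Computing each output sample:
(x ⊛ y)[0] = 6
(x ⊛ y)[1] = 4
(x ⊛ y)[2] = -2
(x ⊛ y)[3] = 0

x ⊛ y = [6, 4, -2, 0]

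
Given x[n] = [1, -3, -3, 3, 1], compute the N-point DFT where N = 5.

X[k] = Σ(n=0 to 4) x[n] · ω_5^(nk)
where ω_5 = e^(-2πi/5)

Computing each X[k]:
X[0] = -1
X[1] = 0.3820+7.3309i
X[2] = 2.6180-3.3552i
X[3] = 2.6180+3.3552i
X[4] = 0.3820-7.3309i

X = [-1, 0.3820+7.3309i, 2.6180-3.3552i, 2.6180+3.3552i, 0.3820-7.3309i]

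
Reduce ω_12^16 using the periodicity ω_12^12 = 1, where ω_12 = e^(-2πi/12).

Since ω_12^12 = 1, powers reduce modulo 12.
16 mod 12 = 4
So ω_12^16 = ω_12^4 = e^(-2πi·4/12)

ω_12^16 = ω_12^4 = -0.5000-0.8660i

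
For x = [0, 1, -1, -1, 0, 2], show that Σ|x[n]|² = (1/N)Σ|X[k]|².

Time domain:
Σ|x[n]|² = |0|² + |1|² + |-1|² + |-1|² + |0|² + |2|² = 7.0000

Frequency domain:
(1/6)Σ|X[k]|² = (1/6)(|1|² + |3.0000+1.7321i|² + |-2|² + |-3|² + |-2|² + |3.0000-1.7321i|²) = (1/6)·42.0000 = 7.0000

Both sides agree, confirming Parseval's theorem.

Σ|x[n]|² = (1/N)Σ|X[k]|² = 7.0000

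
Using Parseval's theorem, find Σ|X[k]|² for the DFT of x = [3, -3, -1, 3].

Parseval: Σ|x[n]|² = (1/N)Σ|X[k]|², so Σ|X[k]|² = N·Σ|x[n]|² = 4·28.0000

Σ|X[k]|² = N·Σ|x[n]|² = 4·28.0000 = 112.0000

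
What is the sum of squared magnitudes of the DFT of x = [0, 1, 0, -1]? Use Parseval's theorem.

Parseval: Σ|x[n]|² = (1/N)Σ|X[k]|², so Σ|X[k]|² = N·Σ|x[n]|² = 4·2.0000

Σ|X[k]|² = N·Σ|x[n]|² = 4·2.0000 = 8.0000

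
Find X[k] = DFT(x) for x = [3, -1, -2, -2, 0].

X[k] = Σ(n=0 to 4) x[n] · ω_5^(nk)
where ω_5 = e^(-2πi/5)

Computing each X[k]:
X[0] = -2
X[1] = 5.9271+0.9511i
X[2] = 2.5729+0.5878i
X[3] = 2.5729-0.5878i
X[4] = 5.9271-0.9511i

X = [-2, 5.9271+0.9511i, 2.5729+0.5878i, 2.5729-0.5878i, 5.9271-0.9511i]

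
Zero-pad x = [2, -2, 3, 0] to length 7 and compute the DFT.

Original 4-point DFT: [3, -1+2i, 7, -1-2i]
Zero-padded 7-point DFT provides frequency interpolation.

DFT_7([x, 0, ...]) = [3, 0.0855-1.3611i, -0.2579+3.2515i, 5.6724+3.2133i, 5.6724-3.2133i, -0.2579-3.2515i, 0.0855+1.3611i]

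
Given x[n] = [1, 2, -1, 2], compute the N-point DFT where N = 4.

X[k] = Σ(n=0 to 3) x[n] · ω_4^(nk)
where ω_4 = e^(-2πi/4)

Computing each X[k]:
X[0] = 4
X[1] = 2
X[2] = -4
X[3] = 2

X = [4, 2, -4, 2]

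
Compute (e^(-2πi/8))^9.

Since ω_8^8 = 1, powers reduce modulo 8.
9 mod 8 = 1
So ω_8^9 = ω_8^1 = e^(-2πi·1/8)

ω_8^9 = ω_8^1 = 0.7071-0.7071i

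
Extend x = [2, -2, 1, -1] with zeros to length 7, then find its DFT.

Original 4-point DFT: [0, 1+1i, 6, 1-1i]
Zero-padded 7-point DFT provides frequency interpolation.

DFT_7([x, 0, ...]) = [0, 1.4315+1.0226i, 0.9206+1.6019i, 4.6479+2.6245i, 4.6479-2.6245i, 0.9206-1.6019i, 1.4315-1.0226i]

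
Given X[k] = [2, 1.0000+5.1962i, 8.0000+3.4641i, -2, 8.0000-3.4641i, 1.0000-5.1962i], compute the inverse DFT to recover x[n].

x[n] = (1/6) Σ(k=0 to 5) X[k] · e^(2πikn/6)

Computing each x[n]:
x[0] = 3
x[1] = -3
x[2] = -2
x[3] = 3
x[4] = -1
x[5] = 2

x = [3, -3, -2, 3, -1, 2]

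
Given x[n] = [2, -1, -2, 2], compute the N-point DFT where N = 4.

X[k] = Σ(n=0 to 3) x[n] · ω_4^(nk)
where ω_4 = e^(-2πi/4)

Computing each X[k]:
X[0] = 1
X[1] = 4+3i
X[2] = -1
X[3] = 4-3i

X = [1, 4+3i, -1, 4-3i]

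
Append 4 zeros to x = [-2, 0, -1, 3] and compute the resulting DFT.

Original 4-point DFT: [0, -1+3i, -6, -1-3i]
Zero-padded 8-point DFT provides frequency interpolation.

DFT_8([x, 0, ...]) = [0, -4.1213-1.1213i, -1+3i, 0.1213-3.1213i, -6, 0.1213+3.1213i, -1-3i, -4.1213+1.1213i]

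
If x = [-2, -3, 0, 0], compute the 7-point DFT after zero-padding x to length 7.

Original 4-point DFT: [-5, -2+3i, 1, -2-3i]
Zero-padded 7-point DFT provides frequency interpolation.

DFT_7([x, 0, ...]) = [-5, -3.8705+2.3455i, -1.3324+2.9248i, 0.7029+1.3017i, 0.7029-1.3017i, -1.3324-2.9248i, -3.8705-2.3455i]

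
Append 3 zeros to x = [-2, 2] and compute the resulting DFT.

Original 2-point DFT: [0, -4]
Zero-padded 5-point DFT provides frequency interpolation.

DFT_5([x, 0, ...]) = [0, -1.3820-1.9021i, -3.6180-1.1756i, -3.6180+1.1756i, -1.3820+1.9021i]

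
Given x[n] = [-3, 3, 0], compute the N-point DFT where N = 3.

X[k] = Σ(n=0 to 2) x[n] · ω_3^(nk)
where ω_3 = e^(-2πi/3)

Computing each X[k]:
X[0] = 0
X[1] = -4.5000-2.5981i
X[2] = -4.5000+2.5981i

X = [0, -4.5000-2.5981i, -4.5000+2.5981i]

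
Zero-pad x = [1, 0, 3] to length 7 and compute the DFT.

Original 3-point DFT: [4, -0.5000+2.5981i, -0.5000-2.5981i]
Zero-padded 7-point DFT provides frequency interpolation.

DFT_7([x, 0, ...]) = [4, 0.3324-2.9248i, -1.7029+1.3017i, 2.8705+2.3455i, 2.8705-2.3455i, -1.7029-1.3017i, 0.3324+2.9248i]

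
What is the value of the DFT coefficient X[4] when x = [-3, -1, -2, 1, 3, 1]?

X[4] = Σ(n=0 to 5) x[n] · ω_6^(4n) where ω_6 = e^(-2πi/6)
= (-3)·ω_6^0 + (-1)·ω_6^4 + (-2)·ω_6^8 + (1)·ω_6^12 + (3)·ω_6^16 + (1)·ω_6^20

X[4] = -2.5000+2.5981i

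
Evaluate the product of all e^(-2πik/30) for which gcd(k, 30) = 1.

The primitive 30th roots of unity are ω_30^k for k coprime to 30: k ∈ {1, 7, 11, 13, 17, 19, 23, 29}
Their product equals the constant term of the cyclotomic polynomial Φ_30(x) up to sign.
For n ≥ 3, the product of all primitive nth roots of unity is 1. (For n=1 it is 1; for n=2 it is -1.)

1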